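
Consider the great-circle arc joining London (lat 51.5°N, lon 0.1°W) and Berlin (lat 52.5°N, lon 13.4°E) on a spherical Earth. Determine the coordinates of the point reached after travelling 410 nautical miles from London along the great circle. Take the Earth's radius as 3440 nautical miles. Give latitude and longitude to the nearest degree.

From cos δ = sin φ₁ sin φ₂ + cos φ₁ cos φ₂ cos Δλ, the central angle is δ ≈ 0.146 rad (8.4°). The total great-circle distance is δ·R ≈ 0.146 × 3440 ≈ 502 nmi, so the target fraction is f = 410/502 ≈ 0.817.
Interpolate at f ≈ 0.817 with slerp weights a = sin((1−f)δ)/sin δ ≈ 0.184, b = sin(fδ)/sin δ ≈ 0.818.
p = a·p₁ + b·p₂ ≈ (0.599, 0.115, 0.793); φ = arcsin(p_z) ≈ 52.43°, λ = atan2(p_y, p_x) ≈ 10.89°.

≈ lat 52°N, lon 11°E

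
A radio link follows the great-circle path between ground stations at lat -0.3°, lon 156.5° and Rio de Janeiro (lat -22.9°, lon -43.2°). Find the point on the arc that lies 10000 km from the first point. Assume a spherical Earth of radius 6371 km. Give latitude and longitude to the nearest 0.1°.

≈ lat -51.7°, lon -113.2°

The haversine formula gives a central angle δ ≈ 2.616 rad (149.9°) between the endpoints. The total great-circle distance is δ·R ≈ 2.616 × 6371 ≈ 16669 km, so the target fraction is f = 10000/16669 ≈ 0.600.
Interpolate at f ≈ 0.600 with slerp weights a = sin((1−f)δ)/sin δ ≈ 1.727, b = sin(fδ)/sin δ ≈ 1.994.
p = a·p₁ + b·p₂ ≈ (-0.244, -0.569, -0.785); φ = arcsin(p_z) ≈ -51.73°, λ = atan2(p_y, p_x) ≈ -113.23°.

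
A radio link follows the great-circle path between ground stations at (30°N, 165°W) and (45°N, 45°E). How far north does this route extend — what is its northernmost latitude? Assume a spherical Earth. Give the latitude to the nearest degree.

The great circle lies in the plane with unit normal n̂ = (p₁ × p₂)/|p₁ × p₂|.
Here n̂_z ≈ -0.311; the vertex latitude is φ_max = arccos|n̂_z| ≈ 71.9°.
Check via Clairaut: cos φ_max = |cos φ₁| · sin C = cos(30.0°)·sin(21.1°) ≈ 0.311, again giving ≈ 71.9°.

≈ 72°N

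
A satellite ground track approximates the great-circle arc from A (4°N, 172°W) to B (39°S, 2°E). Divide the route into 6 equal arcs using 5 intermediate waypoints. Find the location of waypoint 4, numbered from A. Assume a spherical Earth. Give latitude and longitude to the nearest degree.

≈ (82°S, 65°W)

Convert each endpoint to a unit vector on the sphere (x = cos φ cos λ, y = cos φ sin λ, z = sin φ).
The central angle between the endpoints is δ = arccos(p₁·p₂) ≈ 2.523 rad (144.6°).
Interpolate at f = 4/6 with slerp weights a = sin((1−f)δ)/sin δ ≈ 1.286, b = sin(fδ)/sin δ ≈ 1.715.
p = a·p₁ + b·p₂ ≈ (0.061, -0.132, -0.989); φ = arcsin(p_z) ≈ -81.63°, λ = atan2(p_y, p_x) ≈ -65.11°.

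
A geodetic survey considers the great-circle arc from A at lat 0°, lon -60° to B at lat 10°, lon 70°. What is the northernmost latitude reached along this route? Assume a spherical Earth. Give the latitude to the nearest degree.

The great circle lies in the plane with unit normal n̂ = (p₁ × p₂)/|p₁ × p₂|.
Here n̂_z ≈ +0.975; the vertex latitude is φ_max = arccos|n̂_z| ≈ 13.0°.
Check via Clairaut: cos φ_max = |cos φ₁| · sin C = cos(0.0°)·sin(77.0°) ≈ 0.975, again giving ≈ 13.0°.

≈ 13°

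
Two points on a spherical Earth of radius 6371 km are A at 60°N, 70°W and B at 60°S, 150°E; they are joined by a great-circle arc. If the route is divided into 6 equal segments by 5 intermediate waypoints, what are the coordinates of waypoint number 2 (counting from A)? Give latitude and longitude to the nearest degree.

The haversine formula gives a central angle δ ≈ 2.798 rad (160.3°) between the endpoints.
Interpolate at f = 2/6 with slerp weights a = sin((1−f)δ)/sin δ ≈ 2.840, b = sin(fδ)/sin δ ≈ 2.383.
p = a·p₁ + b·p₂ ≈ (-0.546, -0.738, 0.395); φ = arcsin(p_z) ≈ 23.28°, λ = atan2(p_y, p_x) ≈ -126.50°.

≈ 23°N, 127°W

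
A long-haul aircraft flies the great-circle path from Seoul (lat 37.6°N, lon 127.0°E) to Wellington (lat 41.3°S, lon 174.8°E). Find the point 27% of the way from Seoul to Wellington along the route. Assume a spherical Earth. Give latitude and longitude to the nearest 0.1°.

From cos δ = sin φ₁ sin φ₂ + cos φ₁ cos φ₂ cos Δλ, the central angle is δ ≈ 1.574 rad (90.2°).
Interpolate at f = 0.27 with slerp weights a = sin((1−f)δ)/sin δ ≈ 0.912, b = sin(fδ)/sin δ ≈ 0.412.
p = a·p₁ + b·p₂ ≈ (-0.743, 0.605, 0.285); φ = arcsin(p_z) ≈ 16.53°, λ = atan2(p_y, p_x) ≈ 140.85°.

≈ lat 16.5°N, lon 140.8°E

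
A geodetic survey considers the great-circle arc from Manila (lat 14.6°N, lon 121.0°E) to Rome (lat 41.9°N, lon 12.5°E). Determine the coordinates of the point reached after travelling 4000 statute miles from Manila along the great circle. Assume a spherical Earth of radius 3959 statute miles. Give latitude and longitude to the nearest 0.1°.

From cos δ = sin φ₁ sin φ₂ + cos φ₁ cos φ₂ cos Δλ, the central angle is δ ≈ 1.631 rad (93.5°). The total great-circle distance is δ·R ≈ 1.631 × 3959 ≈ 6457 mi, so the target fraction is f = 4000/6457 ≈ 0.619.
Interpolate at f ≈ 0.619 with slerp weights a = sin((1−f)δ)/sin δ ≈ 0.583, b = sin(fδ)/sin δ ≈ 0.849.
p = a·p₁ + b·p₂ ≈ (0.326, 0.620, 0.714); φ = arcsin(p_z) ≈ 45.53°, λ = atan2(p_y, p_x) ≈ 62.25°.

≈ lat 45.5°N, lon 62.2°E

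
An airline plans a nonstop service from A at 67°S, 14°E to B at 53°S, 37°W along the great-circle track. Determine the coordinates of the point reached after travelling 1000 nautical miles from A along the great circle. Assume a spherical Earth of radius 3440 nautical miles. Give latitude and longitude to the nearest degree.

≈ 61°S, 22°W

Convert each endpoint to a unit vector on the sphere (x = cos φ cos λ, y = cos φ sin λ, z = sin φ).
The central angle between the endpoints is δ = arccos(p₁·p₂) ≈ 0.488 rad (28.0°). The total great-circle distance is δ·R ≈ 0.488 × 3440 ≈ 1680 nmi, so the target fraction is f = 1000/1680 ≈ 0.595.
Interpolate at f ≈ 0.595 with slerp weights a = sin((1−f)δ)/sin δ ≈ 0.418, b = sin(fδ)/sin δ ≈ 0.611.
p = a·p₁ + b·p₂ ≈ (0.452, -0.182, -0.873); φ = arcsin(p_z) ≈ -60.83°, λ = atan2(p_y, p_x) ≈ -21.89°.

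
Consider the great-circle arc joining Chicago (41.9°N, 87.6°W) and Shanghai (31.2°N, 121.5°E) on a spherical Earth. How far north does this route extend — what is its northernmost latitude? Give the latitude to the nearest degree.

≈ 72°N

The great circle lies in the plane with unit normal n̂ = (p₁ × p₂)/|p₁ × p₂|.
Here n̂_z ≈ -0.317; the vertex latitude is φ_max = arccos|n̂_z| ≈ 71.5°.
Check via Clairaut: cos φ_max = |cos φ₁| · sin C = cos(41.9°)·sin(25.2°) ≈ 0.317, again giving ≈ 71.5°.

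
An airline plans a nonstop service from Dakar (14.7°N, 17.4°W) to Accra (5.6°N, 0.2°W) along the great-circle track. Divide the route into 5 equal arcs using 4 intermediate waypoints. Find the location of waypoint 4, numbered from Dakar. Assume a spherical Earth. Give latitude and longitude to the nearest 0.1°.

≈ (7.5°N, 3.6°W)

The haversine formula gives a central angle δ ≈ 0.335 rad (19.2°) between the endpoints.
Interpolate at f = 4/5 with slerp weights a = sin((1−f)δ)/sin δ ≈ 0.204, b = sin(fδ)/sin δ ≈ 0.805.
p = a·p₁ + b·p₂ ≈ (0.990, -0.062, 0.130); φ = arcsin(p_z) ≈ 7.49°, λ = atan2(p_y, p_x) ≈ -3.57°.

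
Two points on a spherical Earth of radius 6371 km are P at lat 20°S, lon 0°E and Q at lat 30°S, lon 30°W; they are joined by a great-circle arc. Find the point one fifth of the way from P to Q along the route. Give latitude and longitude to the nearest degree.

≈ lat 22°S, lon 6°W

Write both endpoints as unit vectors p₁, p₂ with components (cos φ cos λ, cos φ sin λ, sin φ).
The central angle between the endpoints is δ = arccos(p₁·p₂) ≈ 0.504 rad (28.9°).
Interpolate at f = 1/5 with slerp weights a = sin((1−f)δ)/sin δ ≈ 0.812, b = sin(fδ)/sin δ ≈ 0.208.
p = a·p₁ + b·p₂ ≈ (0.920, -0.090, -0.382); φ = arcsin(p_z) ≈ -22.46°, λ = atan2(p_y, p_x) ≈ -5.60°.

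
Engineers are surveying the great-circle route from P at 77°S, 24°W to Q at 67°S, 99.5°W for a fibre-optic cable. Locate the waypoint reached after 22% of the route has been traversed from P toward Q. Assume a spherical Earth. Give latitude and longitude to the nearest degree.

≈ 77°S, 47°W

Convert each endpoint to a unit vector on the sphere (x = cos φ cos λ, y = cos φ sin λ, z = sin φ).
The central angle between the endpoints is δ = arccos(p₁·p₂) ≈ 0.405 rad (23.2°).
Interpolate at f = 0.22 with slerp weights a = sin((1−f)δ)/sin δ ≈ 0.788, b = sin(fδ)/sin δ ≈ 0.226.
p = a·p₁ + b·p₂ ≈ (0.147, -0.159, -0.976); φ = arcsin(p_z) ≈ -77.47°, λ = atan2(p_y, p_x) ≈ -47.19°.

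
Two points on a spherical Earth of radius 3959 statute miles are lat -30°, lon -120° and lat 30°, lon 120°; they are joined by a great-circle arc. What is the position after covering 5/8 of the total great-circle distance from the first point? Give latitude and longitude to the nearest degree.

≈ lat 9°, lon 167°

Write both endpoints as unit vectors p₁, p₂ with components (cos φ cos λ, cos φ sin λ, sin φ).
The central angle between the endpoints is δ = arccos(p₁·p₂) ≈ 2.246 rad (128.7°).
Interpolate at f = 5/8 with slerp weights a = sin((1−f)δ)/sin δ ≈ 0.956, b = sin(fδ)/sin δ ≈ 1.263.
p = a·p₁ + b·p₂ ≈ (-0.961, 0.231, 0.154); φ = arcsin(p_z) ≈ 8.84°, λ = atan2(p_y, p_x) ≈ 166.51°.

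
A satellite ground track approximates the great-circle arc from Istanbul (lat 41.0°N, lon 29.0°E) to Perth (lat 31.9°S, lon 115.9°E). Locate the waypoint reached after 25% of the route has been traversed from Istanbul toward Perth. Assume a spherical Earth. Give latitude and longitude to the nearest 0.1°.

From cos δ = sin φ₁ sin φ₂ + cos φ₁ cos φ₂ cos Δλ, the central angle is δ ≈ 1.888 rad (108.2°).
Interpolate at f = 0.25 with slerp weights a = sin((1−f)δ)/sin δ ≈ 1.040, b = sin(fδ)/sin δ ≈ 0.479.
p = a·p₁ + b·p₂ ≈ (0.509, 0.746, 0.429); φ = arcsin(p_z) ≈ 25.43°, λ = atan2(p_y, p_x) ≈ 55.69°.

≈ lat 25.4°N, lon 55.7°E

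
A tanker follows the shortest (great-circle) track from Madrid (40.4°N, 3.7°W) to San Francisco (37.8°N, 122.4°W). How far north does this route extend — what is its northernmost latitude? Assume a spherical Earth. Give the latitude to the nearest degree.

The great circle lies in the plane with unit normal n̂ = (p₁ × p₂)/|p₁ × p₂|.
Here n̂_z ≈ -0.531; the vertex latitude is φ_max = arccos|n̂_z| ≈ 57.9°.

≈ 58°N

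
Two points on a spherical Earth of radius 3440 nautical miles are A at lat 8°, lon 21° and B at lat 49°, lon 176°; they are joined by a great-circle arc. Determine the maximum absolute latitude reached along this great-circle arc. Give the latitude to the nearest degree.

≈ 72°

The great circle lies in the plane with unit normal n̂ = (p₁ × p₂)/|p₁ × p₂|.
Here n̂_z ≈ +0.314; the vertex latitude is φ_max = arccos|n̂_z| ≈ 71.7°.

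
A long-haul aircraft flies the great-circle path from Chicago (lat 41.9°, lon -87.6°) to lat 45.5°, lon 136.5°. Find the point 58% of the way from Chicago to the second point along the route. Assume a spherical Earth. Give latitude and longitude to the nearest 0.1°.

Write both endpoints as unit vectors p₁, p₂ with components (cos φ cos λ, cos φ sin λ, sin φ).
The central angle between the endpoints is δ = arccos(p₁·p₂) ≈ 1.469 rad (84.2°).
Interpolate at f = 0.58 with slerp weights a = sin((1−f)δ)/sin δ ≈ 0.582, b = sin(fδ)/sin δ ≈ 0.757.
p = a·p₁ + b·p₂ ≈ (-0.366, -0.067, 0.928); φ = arcsin(p_z) ≈ 68.12°, λ = atan2(p_y, p_x) ≈ -169.57°.

≈ lat 68.1°, lon -169.6°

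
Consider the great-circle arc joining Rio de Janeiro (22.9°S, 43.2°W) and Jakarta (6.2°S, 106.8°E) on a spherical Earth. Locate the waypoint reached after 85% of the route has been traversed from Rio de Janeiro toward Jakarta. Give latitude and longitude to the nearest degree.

Convert each endpoint to a unit vector on the sphere (x = cos φ cos λ, y = cos φ sin λ, z = sin φ).
The central angle between the endpoints is δ = arccos(p₁·p₂) ≈ 2.420 rad (138.7°).
Interpolate at f = 0.85 with slerp weights a = sin((1−f)δ)/sin δ ≈ 0.538, b = sin(fδ)/sin δ ≈ 1.339.
p = a·p₁ + b·p₂ ≈ (-0.023, 0.935, -0.354); φ = arcsin(p_z) ≈ -20.73°, λ = atan2(p_y, p_x) ≈ 91.44°.

≈ (21°S, 91°E)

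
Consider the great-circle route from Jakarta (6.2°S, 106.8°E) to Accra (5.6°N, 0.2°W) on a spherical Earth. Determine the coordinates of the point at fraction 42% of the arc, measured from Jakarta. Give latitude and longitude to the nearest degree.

≈ 2°S, 62°E

Convert each endpoint to a unit vector on the sphere (x = cos φ cos λ, y = cos φ sin λ, z = sin φ).
The central angle between the endpoints is δ = arccos(p₁·p₂) ≈ 1.875 rad (107.4°).
Interpolate at f = 0.42 with slerp weights a = sin((1−f)δ)/sin δ ≈ 0.928, b = sin(fδ)/sin δ ≈ 0.743.
p = a·p₁ + b·p₂ ≈ (0.473, 0.881, -0.028); φ = arcsin(p_z) ≈ -1.59°, λ = atan2(p_y, p_x) ≈ 61.79°.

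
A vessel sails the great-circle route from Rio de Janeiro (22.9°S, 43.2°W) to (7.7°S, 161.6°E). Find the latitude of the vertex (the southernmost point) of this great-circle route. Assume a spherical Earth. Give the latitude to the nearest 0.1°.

The great circle lies in the plane with unit normal n̂ = (p₁ × p₂)/|p₁ × p₂|.
Here n̂_z ≈ -0.608; the vertex latitude is φ_max = arccos|n̂_z| ≈ 52.6°.
Check via Clairaut: cos φ_max = |cos φ₁| · sin C = cos(22.9°)·sin(138.7°) ≈ 0.608, again giving ≈ 52.6°.

≈ 52.6°S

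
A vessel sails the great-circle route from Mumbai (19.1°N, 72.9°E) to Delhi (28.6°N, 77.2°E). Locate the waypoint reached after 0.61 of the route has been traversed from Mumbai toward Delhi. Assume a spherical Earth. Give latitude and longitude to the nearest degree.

≈ (25°N, 75°E)

The haversine formula gives a central angle δ ≈ 0.179 rad (10.3°) between the endpoints.
Interpolate at f = 0.61 with slerp weights a = sin((1−f)δ)/sin δ ≈ 0.392, b = sin(fδ)/sin δ ≈ 0.612.
p = a·p₁ + b·p₂ ≈ (0.228, 0.878, 0.421); φ = arcsin(p_z) ≈ 24.91°, λ = atan2(p_y, p_x) ≈ 75.45°.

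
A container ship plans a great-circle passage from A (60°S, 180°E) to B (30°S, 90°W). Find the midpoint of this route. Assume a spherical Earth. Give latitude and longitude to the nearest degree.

Convert each endpoint to a unit vector on the sphere (x = cos φ cos λ, y = cos φ sin λ, z = sin φ).
The central angle between the endpoints is δ = arccos(p₁·p₂) ≈ 1.123 rad (64.3°).
Interpolate at f = 1/2 with slerp weights a = sin((1−f)δ)/sin δ ≈ 0.591, b = sin(fδ)/sin δ ≈ 0.591.
p = a·p₁ + b·p₂ ≈ (-0.295, -0.512, -0.807); φ = arcsin(p_z) ≈ -53.79°, λ = atan2(p_y, p_x) ≈ -120.00°.

≈ (54°S, 120°W)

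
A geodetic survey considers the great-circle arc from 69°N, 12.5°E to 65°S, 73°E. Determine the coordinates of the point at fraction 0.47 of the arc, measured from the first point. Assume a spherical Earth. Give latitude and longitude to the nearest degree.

Write both endpoints as unit vectors p₁, p₂ with components (cos φ cos λ, cos φ sin λ, sin φ).
The central angle between the endpoints is δ = arccos(p₁·p₂) ≈ 2.452 rad (140.5°).
Interpolate at f = 0.47 with slerp weights a = sin((1−f)δ)/sin δ ≈ 1.514, b = sin(fδ)/sin δ ≈ 1.436.
p = a·p₁ + b·p₂ ≈ (0.707, 0.698, 0.112); φ = arcsin(p_z) ≈ 6.43°, λ = atan2(p_y, p_x) ≈ 44.62°.

≈ 6°N, 45°E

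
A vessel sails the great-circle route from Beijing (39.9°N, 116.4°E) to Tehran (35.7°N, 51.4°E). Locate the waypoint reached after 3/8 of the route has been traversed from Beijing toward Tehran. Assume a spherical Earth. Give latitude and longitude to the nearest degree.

Write both endpoints as unit vectors p₁, p₂ with components (cos φ cos λ, cos φ sin λ, sin φ).
The central angle between the endpoints is δ = arccos(p₁·p₂) ≈ 0.879 rad (50.4°).
Interpolate at f = 3/8 with slerp weights a = sin((1−f)δ)/sin δ ≈ 0.678, b = sin(fδ)/sin δ ≈ 0.420.
p = a·p₁ + b·p₂ ≈ (-0.018, 0.733, 0.680); φ = arcsin(p_z) ≈ 42.86°, λ = atan2(p_y, p_x) ≈ 91.43°.

≈ 43°N, 91°E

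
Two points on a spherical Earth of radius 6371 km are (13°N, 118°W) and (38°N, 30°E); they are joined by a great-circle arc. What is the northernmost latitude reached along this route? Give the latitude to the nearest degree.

≈ 62°N

The great circle lies in the plane with unit normal n̂ = (p₁ × p₂)/|p₁ × p₂|.
Here n̂_z ≈ +0.474; the vertex latitude is φ_max = arccos|n̂_z| ≈ 61.7°.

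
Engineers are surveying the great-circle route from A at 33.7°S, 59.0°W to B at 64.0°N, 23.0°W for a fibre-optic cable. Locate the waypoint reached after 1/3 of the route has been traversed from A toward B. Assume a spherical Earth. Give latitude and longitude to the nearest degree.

≈ 1°S, 51°W

Convert each endpoint to a unit vector on the sphere (x = cos φ cos λ, y = cos φ sin λ, z = sin φ).
The central angle between the endpoints is δ = arccos(p₁·p₂) ≈ 1.776 rad (101.7°).
Interpolate at f = 1/3 with slerp weights a = sin((1−f)δ)/sin δ ≈ 0.946, b = sin(fδ)/sin δ ≈ 0.570.
p = a·p₁ + b·p₂ ≈ (0.635, -0.772, -0.013); φ = arcsin(p_z) ≈ -0.72°, λ = atan2(p_y, p_x) ≈ -50.55°.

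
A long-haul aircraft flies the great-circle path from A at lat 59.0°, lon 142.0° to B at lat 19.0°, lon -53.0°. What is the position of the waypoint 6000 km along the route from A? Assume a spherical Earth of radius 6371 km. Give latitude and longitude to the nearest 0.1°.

≈ lat 65.2°, lon -66.7°

From cos δ = sin φ₁ sin φ₂ + cos φ₁ cos φ₂ cos Δλ, the central angle is δ ≈ 1.763 rad (101.0°). The total great-circle distance is δ·R ≈ 1.763 × 6371 ≈ 11234 km, so the target fraction is f = 6000/11234 ≈ 0.534.
Interpolate at f ≈ 0.534 with slerp weights a = sin((1−f)δ)/sin δ ≈ 0.746, b = sin(fδ)/sin δ ≈ 0.824.
p = a·p₁ + b·p₂ ≈ (0.166, -0.386, 0.908); φ = arcsin(p_z) ≈ 65.18°, λ = atan2(p_y, p_x) ≈ -66.70°.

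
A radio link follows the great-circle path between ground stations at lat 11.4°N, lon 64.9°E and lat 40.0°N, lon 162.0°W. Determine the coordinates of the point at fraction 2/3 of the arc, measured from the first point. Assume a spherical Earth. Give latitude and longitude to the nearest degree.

From cos δ = sin φ₁ sin φ₂ + cos φ₁ cos φ₂ cos Δλ, the central angle is δ ≈ 1.967 rad (112.7°).
Interpolate at f = 2/3 with slerp weights a = sin((1−f)δ)/sin δ ≈ 0.661, b = sin(fδ)/sin δ ≈ 1.048.
p = a·p₁ + b·p₂ ≈ (-0.489, 0.339, 0.804); φ = arcsin(p_z) ≈ 53.53°, λ = atan2(p_y, p_x) ≈ 145.26°.

≈ lat 54°N, lon 145°E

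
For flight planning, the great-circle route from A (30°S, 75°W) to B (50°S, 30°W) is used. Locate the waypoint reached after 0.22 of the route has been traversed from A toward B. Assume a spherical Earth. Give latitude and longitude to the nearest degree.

The haversine formula gives a central angle δ ≈ 0.681 rad (39.0°) between the endpoints.
Interpolate at f = 0.22 with slerp weights a = sin((1−f)δ)/sin δ ≈ 0.805, b = sin(fδ)/sin δ ≈ 0.237.
p = a·p₁ + b·p₂ ≈ (0.312, -0.749, -0.584); φ = arcsin(p_z) ≈ -35.73°, λ = atan2(p_y, p_x) ≈ -67.37°.

≈ (36°S, 67°W)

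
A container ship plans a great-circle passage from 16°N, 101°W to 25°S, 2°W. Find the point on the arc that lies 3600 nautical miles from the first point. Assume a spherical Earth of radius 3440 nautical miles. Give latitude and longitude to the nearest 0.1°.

≈ 10.2°S, 46.5°W

Write both endpoints as unit vectors p₁, p₂ with components (cos φ cos λ, cos φ sin λ, sin φ).
The central angle between the endpoints is δ = arccos(p₁·p₂) ≈ 1.826 rad (104.6°). The total great-circle distance is δ·R ≈ 1.826 × 3440 ≈ 6283 nmi, so the target fraction is f = 3600/6283 ≈ 0.573.
Interpolate at f ≈ 0.573 with slerp weights a = sin((1−f)δ)/sin δ ≈ 0.727, b = sin(fδ)/sin δ ≈ 0.895.
p = a·p₁ + b·p₂ ≈ (0.677, -0.714, -0.178); φ = arcsin(p_z) ≈ -10.24°, λ = atan2(p_y, p_x) ≈ -46.52°.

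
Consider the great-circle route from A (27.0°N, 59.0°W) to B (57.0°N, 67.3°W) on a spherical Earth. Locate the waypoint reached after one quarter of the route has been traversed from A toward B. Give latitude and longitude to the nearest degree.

≈ (35°N, 60°W)

Convert each endpoint to a unit vector on the sphere (x = cos φ cos λ, y = cos φ sin λ, z = sin φ).
The central angle between the endpoints is δ = arccos(p₁·p₂) ≈ 0.534 rad (30.6°).
Interpolate at f = 1/4 with slerp weights a = sin((1−f)δ)/sin δ ≈ 0.766, b = sin(fδ)/sin δ ≈ 0.261.
p = a·p₁ + b·p₂ ≈ (0.406, -0.716, 0.567); φ = arcsin(p_z) ≈ 34.55°, λ = atan2(p_y, p_x) ≈ -60.43°.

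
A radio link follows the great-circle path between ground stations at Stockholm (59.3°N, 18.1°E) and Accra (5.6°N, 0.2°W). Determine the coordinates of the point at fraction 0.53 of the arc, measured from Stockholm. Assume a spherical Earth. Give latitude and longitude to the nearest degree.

≈ (31°N, 6°E)

Write both endpoints as unit vectors p₁, p₂ with components (cos φ cos λ, cos φ sin λ, sin φ).
The central angle between the endpoints is δ = arccos(p₁·p₂) ≈ 0.969 rad (55.5°).
Interpolate at f = 0.53 with slerp weights a = sin((1−f)δ)/sin δ ≈ 0.534, b = sin(fδ)/sin δ ≈ 0.596.
p = a·p₁ + b·p₂ ≈ (0.852, 0.083, 0.517); φ = arcsin(p_z) ≈ 31.13°, λ = atan2(p_y, p_x) ≈ 5.53°.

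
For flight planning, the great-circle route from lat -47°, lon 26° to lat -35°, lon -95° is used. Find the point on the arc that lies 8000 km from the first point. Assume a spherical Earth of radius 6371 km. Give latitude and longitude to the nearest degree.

≈ lat -43°, lon -87°

Convert each endpoint to a unit vector on the sphere (x = cos φ cos λ, y = cos φ sin λ, z = sin φ).
The central angle between the endpoints is δ = arccos(p₁·p₂) ≈ 1.439 rad (82.4°). The total great-circle distance is δ·R ≈ 1.439 × 6371 ≈ 9166 km, so the target fraction is f = 8000/9166 ≈ 0.873.
Interpolate at f ≈ 0.873 with slerp weights a = sin((1−f)δ)/sin δ ≈ 0.184, b = sin(fδ)/sin δ ≈ 0.959.
p = a·p₁ + b·p₂ ≈ (0.044, -0.728, -0.684); φ = arcsin(p_z) ≈ -43.19°, λ = atan2(p_y, p_x) ≈ -86.54°.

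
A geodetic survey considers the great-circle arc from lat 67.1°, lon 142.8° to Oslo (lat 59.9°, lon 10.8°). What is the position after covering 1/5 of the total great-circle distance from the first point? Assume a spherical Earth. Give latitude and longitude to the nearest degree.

≈ lat 75°, lon 124°

Convert each endpoint to a unit vector on the sphere (x = cos φ cos λ, y = cos φ sin λ, z = sin φ).
The central angle between the endpoints is δ = arccos(p₁·p₂) ≈ 0.841 rad (48.2°).
Interpolate at f = 1/5 with slerp weights a = sin((1−f)δ)/sin δ ≈ 0.836, b = sin(fδ)/sin δ ≈ 0.225.
p = a·p₁ + b·p₂ ≈ (-0.149, 0.218, 0.965); φ = arcsin(p_z) ≈ 74.71°, λ = atan2(p_y, p_x) ≈ 124.28°.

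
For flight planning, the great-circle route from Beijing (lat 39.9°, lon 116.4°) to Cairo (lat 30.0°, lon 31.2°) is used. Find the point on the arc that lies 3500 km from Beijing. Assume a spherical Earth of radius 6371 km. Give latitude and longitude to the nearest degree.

≈ lat 44°, lon 74°

Convert each endpoint to a unit vector on the sphere (x = cos φ cos λ, y = cos φ sin λ, z = sin φ).
The central angle between the endpoints is δ = arccos(p₁·p₂) ≈ 1.185 rad (67.9°). The total great-circle distance is δ·R ≈ 1.185 × 6371 ≈ 7549 km, so the target fraction is f = 3500/7549 ≈ 0.464.
Interpolate at f ≈ 0.464 with slerp weights a = sin((1−f)δ)/sin δ ≈ 0.641, b = sin(fδ)/sin δ ≈ 0.564.
p = a·p₁ + b·p₂ ≈ (0.199, 0.693, 0.693); φ = arcsin(p_z) ≈ 43.85°, λ = atan2(p_y, p_x) ≈ 73.99°.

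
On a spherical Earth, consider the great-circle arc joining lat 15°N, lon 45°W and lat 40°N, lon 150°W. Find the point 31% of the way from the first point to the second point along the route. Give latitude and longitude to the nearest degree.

≈ lat 32°N, lon 70°W

Convert each endpoint to a unit vector on the sphere (x = cos φ cos λ, y = cos φ sin λ, z = sin φ).
The central angle between the endpoints is δ = arccos(p₁·p₂) ≈ 1.596 rad (91.4°).
Interpolate at f = 0.31 with slerp weights a = sin((1−f)δ)/sin δ ≈ 0.892, b = sin(fδ)/sin δ ≈ 0.475.
p = a·p₁ + b·p₂ ≈ (0.294, -0.791, 0.536); φ = arcsin(p_z) ≈ 32.42°, λ = atan2(p_y, p_x) ≈ -69.60°.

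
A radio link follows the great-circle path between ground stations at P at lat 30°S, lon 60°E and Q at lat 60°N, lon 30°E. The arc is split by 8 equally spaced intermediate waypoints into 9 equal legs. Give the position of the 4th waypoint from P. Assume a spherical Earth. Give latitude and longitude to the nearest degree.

≈ lat 10°N, lon 50°E

From cos δ = sin φ₁ sin φ₂ + cos φ₁ cos φ₂ cos Δλ, the central angle is δ ≈ 1.629 rad (93.3°).
Interpolate at f = 4/9 with slerp weights a = sin((1−f)δ)/sin δ ≈ 0.788, b = sin(fδ)/sin δ ≈ 0.663.
p = a·p₁ + b·p₂ ≈ (0.628, 0.757, 0.181); φ = arcsin(p_z) ≈ 10.41°, λ = atan2(p_y, p_x) ≈ 50.29°.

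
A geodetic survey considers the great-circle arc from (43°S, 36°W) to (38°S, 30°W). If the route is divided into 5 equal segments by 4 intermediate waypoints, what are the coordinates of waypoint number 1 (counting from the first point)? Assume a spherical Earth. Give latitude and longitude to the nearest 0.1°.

≈ (42.0°S, 34.7°W)

Convert each endpoint to a unit vector on the sphere (x = cos φ cos λ, y = cos φ sin λ, z = sin φ).
The central angle between the endpoints is δ = arccos(p₁·p₂) ≈ 0.118 rad (6.8°).
Interpolate at f = 1/5 with slerp weights a = sin((1−f)δ)/sin δ ≈ 0.801, b = sin(fδ)/sin δ ≈ 0.200.
p = a·p₁ + b·p₂ ≈ (0.611, -0.423, -0.669); φ = arcsin(p_z) ≈ -42.03°, λ = atan2(p_y, p_x) ≈ -34.73°.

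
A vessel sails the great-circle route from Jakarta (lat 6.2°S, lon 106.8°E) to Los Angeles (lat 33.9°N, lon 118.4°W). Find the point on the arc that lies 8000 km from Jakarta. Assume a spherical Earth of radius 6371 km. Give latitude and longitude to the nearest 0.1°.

≈ lat 34.9°N, lon 169.7°E

Write both endpoints as unit vectors p₁, p₂ with components (cos φ cos λ, cos φ sin λ, sin φ).
The central angle between the endpoints is δ = arccos(p₁·p₂) ≈ 2.267 rad (129.9°). The total great-circle distance is δ·R ≈ 2.267 × 6371 ≈ 14446 km, so the target fraction is f = 8000/14446 ≈ 0.554.
Interpolate at f ≈ 0.554 with slerp weights a = sin((1−f)δ)/sin δ ≈ 1.105, b = sin(fδ)/sin δ ≈ 1.240.
p = a·p₁ + b·p₂ ≈ (-0.807, 0.147, 0.572); φ = arcsin(p_z) ≈ 34.89°, λ = atan2(p_y, p_x) ≈ 169.68°.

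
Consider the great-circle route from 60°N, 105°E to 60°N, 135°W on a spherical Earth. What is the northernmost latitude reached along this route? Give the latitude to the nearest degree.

≈ 74°N

The great circle lies in the plane with unit normal n̂ = (p₁ × p₂)/|p₁ × p₂|.
Here n̂_z ≈ +0.277; the vertex latitude is φ_max = arccos|n̂_z| ≈ 73.9°.
Check via Clairaut: cos φ_max = |cos φ₁| · sin C = cos(60.0°)·sin(33.7°) ≈ 0.277, again giving ≈ 73.9°.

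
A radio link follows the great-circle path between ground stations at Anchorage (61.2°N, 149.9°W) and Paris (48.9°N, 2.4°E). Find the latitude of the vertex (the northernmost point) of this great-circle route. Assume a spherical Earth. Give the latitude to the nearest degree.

The great circle lies in the plane with unit normal n̂ = (p₁ × p₂)/|p₁ × p₂|.
Here n̂_z ≈ +0.159; the vertex latitude is φ_max = arccos|n̂_z| ≈ 80.8°.

≈ 81°N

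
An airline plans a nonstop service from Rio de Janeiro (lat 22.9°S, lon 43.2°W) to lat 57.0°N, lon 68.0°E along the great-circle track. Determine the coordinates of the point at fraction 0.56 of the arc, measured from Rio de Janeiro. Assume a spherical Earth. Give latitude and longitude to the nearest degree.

≈ lat 33°N, lon 3°W

Convert each endpoint to a unit vector on the sphere (x = cos φ cos λ, y = cos φ sin λ, z = sin φ).
The central angle between the endpoints is δ = arccos(p₁·p₂) ≈ 2.103 rad (120.5°).
Interpolate at f = 0.56 with slerp weights a = sin((1−f)δ)/sin δ ≈ 0.927, b = sin(fδ)/sin δ ≈ 1.072.
p = a·p₁ + b·p₂ ≈ (0.842, -0.043, 0.538); φ = arcsin(p_z) ≈ 32.58°, λ = atan2(p_y, p_x) ≈ -2.94°.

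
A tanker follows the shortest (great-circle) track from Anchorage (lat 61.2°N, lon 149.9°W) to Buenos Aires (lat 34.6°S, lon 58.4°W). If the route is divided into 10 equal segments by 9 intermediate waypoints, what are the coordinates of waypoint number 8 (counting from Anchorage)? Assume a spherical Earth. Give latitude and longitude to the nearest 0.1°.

Write both endpoints as unit vectors p₁, p₂ with components (cos φ cos λ, cos φ sin λ, sin φ).
The central angle between the endpoints is δ = arccos(p₁·p₂) ≈ 2.104 rad (120.5°).
Interpolate at f = 8/10 with slerp weights a = sin((1−f)δ)/sin δ ≈ 0.474, b = sin(fδ)/sin δ ≈ 1.154.
p = a·p₁ + b·p₂ ≈ (0.300, -0.923, -0.240); φ = arcsin(p_z) ≈ -13.86°, λ = atan2(p_y, p_x) ≈ -72.00°.

≈ lat 13.9°S, lon 72.0°W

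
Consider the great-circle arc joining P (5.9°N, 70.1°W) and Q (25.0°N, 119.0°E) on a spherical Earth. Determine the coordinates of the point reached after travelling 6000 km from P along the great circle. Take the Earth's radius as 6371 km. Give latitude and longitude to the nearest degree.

≈ (57°N, 93°W)

Convert each endpoint to a unit vector on the sphere (x = cos φ cos λ, y = cos φ sin λ, z = sin φ).
The central angle between the endpoints is δ = arccos(p₁·p₂) ≈ 2.581 rad (147.9°). The total great-circle distance is δ·R ≈ 2.581 × 6371 ≈ 16441 km, so the target fraction is f = 6000/16441 ≈ 0.365.
Interpolate at f ≈ 0.365 with slerp weights a = sin((1−f)δ)/sin δ ≈ 1.875, b = sin(fδ)/sin δ ≈ 1.520.
p = a·p₁ + b·p₂ ≈ (-0.033, -0.549, 0.835); φ = arcsin(p_z) ≈ 56.62°, λ = atan2(p_y, p_x) ≈ -93.43°.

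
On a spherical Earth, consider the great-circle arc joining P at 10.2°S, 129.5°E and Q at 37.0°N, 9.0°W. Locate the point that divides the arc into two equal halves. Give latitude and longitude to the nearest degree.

Convert each endpoint to a unit vector on the sphere (x = cos φ cos λ, y = cos φ sin λ, z = sin φ).
The central angle between the endpoints is δ = arccos(p₁·p₂) ≈ 2.340 rad (134.0°).
Interpolate at f = 1/2 with slerp weights a = sin((1−f)δ)/sin δ ≈ 1.281, b = sin(fδ)/sin δ ≈ 1.281.
p = a·p₁ + b·p₂ ≈ (0.209, 0.813, 0.544); φ = arcsin(p_z) ≈ 32.96°, λ = atan2(p_y, p_x) ≈ 75.61°.

≈ 33°N, 76°E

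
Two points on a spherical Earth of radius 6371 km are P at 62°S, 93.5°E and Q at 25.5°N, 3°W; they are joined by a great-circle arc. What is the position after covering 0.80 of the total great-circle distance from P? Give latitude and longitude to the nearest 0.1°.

≈ 5.3°N, 8.7°E

From cos δ = sin φ₁ sin φ₂ + cos φ₁ cos φ₂ cos Δλ, the central angle is δ ≈ 2.013 rad (115.3°).
Interpolate at f = 0.80 with slerp weights a = sin((1−f)δ)/sin δ ≈ 0.434, b = sin(fδ)/sin δ ≈ 1.106.
p = a·p₁ + b·p₂ ≈ (0.984, 0.151, 0.093); φ = arcsin(p_z) ≈ 5.35°, λ = atan2(p_y, p_x) ≈ 8.72°.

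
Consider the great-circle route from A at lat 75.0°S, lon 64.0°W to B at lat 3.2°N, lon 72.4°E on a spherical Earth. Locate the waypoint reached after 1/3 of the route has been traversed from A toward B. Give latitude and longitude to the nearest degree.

≈ lat 64°S, lon 49°E

Convert each endpoint to a unit vector on the sphere (x = cos φ cos λ, y = cos φ sin λ, z = sin φ).
The central angle between the endpoints is δ = arccos(p₁·p₂) ≈ 1.814 rad (103.9°).
Interpolate at f = 1/3 with slerp weights a = sin((1−f)δ)/sin δ ≈ 0.964, b = sin(fδ)/sin δ ≈ 0.586.
p = a·p₁ + b·p₂ ≈ (0.286, 0.333, -0.898); φ = arcsin(p_z) ≈ -63.94°, λ = atan2(p_y, p_x) ≈ 49.35°.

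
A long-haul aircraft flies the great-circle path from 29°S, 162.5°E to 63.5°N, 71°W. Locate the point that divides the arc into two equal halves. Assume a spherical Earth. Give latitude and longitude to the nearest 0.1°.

≈ 30.1°N, 167.0°W

The haversine formula gives a central angle δ ≈ 2.300 rad (131.8°) between the endpoints.
Interpolate at f = 1/2 with slerp weights a = sin((1−f)δ)/sin δ ≈ 1.224, b = sin(fδ)/sin δ ≈ 1.224.
p = a·p₁ + b·p₂ ≈ (-0.843, -0.194, 0.502); φ = arcsin(p_z) ≈ 30.12°, λ = atan2(p_y, p_x) ≈ -167.01°.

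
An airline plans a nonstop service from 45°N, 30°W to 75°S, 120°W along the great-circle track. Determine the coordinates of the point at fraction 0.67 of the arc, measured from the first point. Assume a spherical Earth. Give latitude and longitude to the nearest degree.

≈ 41°S, 58°W

Convert each endpoint to a unit vector on the sphere (x = cos φ cos λ, y = cos φ sin λ, z = sin φ).
The central angle between the endpoints is δ = arccos(p₁·p₂) ≈ 2.323 rad (133.1°).
Interpolate at f = 0.67 with slerp weights a = sin((1−f)δ)/sin δ ≈ 0.950, b = sin(fδ)/sin δ ≈ 1.369.
p = a·p₁ + b·p₂ ≈ (0.404, -0.643, -0.651); φ = arcsin(p_z) ≈ -40.60°, λ = atan2(p_y, p_x) ≈ -57.82°.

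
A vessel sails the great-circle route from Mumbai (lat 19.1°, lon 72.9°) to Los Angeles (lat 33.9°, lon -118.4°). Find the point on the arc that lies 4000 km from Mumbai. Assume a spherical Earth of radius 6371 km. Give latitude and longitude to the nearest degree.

≈ lat 54°, lon 84°

Write both endpoints as unit vectors p₁, p₂ with components (cos φ cos λ, cos φ sin λ, sin φ).
The central angle between the endpoints is δ = arccos(p₁·p₂) ≈ 2.198 rad (125.9°). The total great-circle distance is δ·R ≈ 2.198 × 6371 ≈ 14001 km, so the target fraction is f = 4000/14001 ≈ 0.286.
Interpolate at f ≈ 0.286 with slerp weights a = sin((1−f)δ)/sin δ ≈ 1.235, b = sin(fδ)/sin δ ≈ 0.725.
p = a·p₁ + b·p₂ ≈ (0.057, 0.586, 0.809); φ = arcsin(p_z) ≈ 53.96°, λ = atan2(p_y, p_x) ≈ 84.47°.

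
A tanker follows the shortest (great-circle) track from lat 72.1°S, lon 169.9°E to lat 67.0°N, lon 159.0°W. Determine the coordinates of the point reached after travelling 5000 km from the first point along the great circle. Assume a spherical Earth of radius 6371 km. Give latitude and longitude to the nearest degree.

The haversine formula gives a central angle δ ≈ 2.455 rad (140.6°) between the endpoints. The total great-circle distance is δ·R ≈ 2.455 × 6371 ≈ 15638 km, so the target fraction is f = 5000/15638 ≈ 0.320.
Interpolate at f ≈ 0.320 with slerp weights a = sin((1−f)δ)/sin δ ≈ 1.569, b = sin(fδ)/sin δ ≈ 1.114.
p = a·p₁ + b·p₂ ≈ (-0.881, -0.071, -0.467); φ = arcsin(p_z) ≈ -27.86°, λ = atan2(p_y, p_x) ≈ -175.36°.

≈ lat 28°S, lon 175°W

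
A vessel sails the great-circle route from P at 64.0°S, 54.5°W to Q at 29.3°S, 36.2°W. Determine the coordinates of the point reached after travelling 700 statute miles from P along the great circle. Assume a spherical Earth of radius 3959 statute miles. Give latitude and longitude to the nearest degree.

Convert each endpoint to a unit vector on the sphere (x = cos φ cos λ, y = cos φ sin λ, z = sin φ).
The central angle between the endpoints is δ = arccos(p₁·p₂) ≈ 0.639 rad (36.6°). The total great-circle distance is δ·R ≈ 0.639 × 3959 ≈ 2529 mi, so the target fraction is f = 700/2529 ≈ 0.277.
Interpolate at f ≈ 0.277 with slerp weights a = sin((1−f)δ)/sin δ ≈ 0.748, b = sin(fδ)/sin δ ≈ 0.295.
p = a·p₁ + b·p₂ ≈ (0.398, -0.419, -0.816); φ = arcsin(p_z) ≈ -54.71°, λ = atan2(p_y, p_x) ≈ -46.46°.

≈ 55°S, 46°W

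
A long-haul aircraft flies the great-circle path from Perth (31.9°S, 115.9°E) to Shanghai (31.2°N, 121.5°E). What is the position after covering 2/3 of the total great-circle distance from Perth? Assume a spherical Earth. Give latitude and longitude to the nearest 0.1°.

≈ (10.2°N, 119.6°E)

From cos δ = sin φ₁ sin φ₂ + cos φ₁ cos φ₂ cos Δλ, the central angle is δ ≈ 1.105 rad (63.3°).
Interpolate at f = 2/3 with slerp weights a = sin((1−f)δ)/sin δ ≈ 0.403, b = sin(fδ)/sin δ ≈ 0.752.
p = a·p₁ + b·p₂ ≈ (-0.486, 0.856, 0.177); φ = arcsin(p_z) ≈ 10.17°, λ = atan2(p_y, p_x) ≈ 119.56°.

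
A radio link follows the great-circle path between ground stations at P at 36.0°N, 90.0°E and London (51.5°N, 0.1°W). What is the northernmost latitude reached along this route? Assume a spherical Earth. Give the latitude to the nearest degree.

The great circle lies in the plane with unit normal n̂ = (p₁ × p₂)/|p₁ × p₂|.
Here n̂_z ≈ -0.567; the vertex latitude is φ_max = arccos|n̂_z| ≈ 55.5°.
Check via Clairaut: cos φ_max = |cos φ₁| · sin C = cos(36.0°)·sin(44.5°) ≈ 0.567, again giving ≈ 55.5°.

≈ 55°N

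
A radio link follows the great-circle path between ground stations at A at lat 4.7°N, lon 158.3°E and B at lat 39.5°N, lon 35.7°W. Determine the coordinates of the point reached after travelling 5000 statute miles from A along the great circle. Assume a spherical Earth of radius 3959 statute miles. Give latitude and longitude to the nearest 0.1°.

≈ lat 70.4°N, lon 154.2°W

Convert each endpoint to a unit vector on the sphere (x = cos φ cos λ, y = cos φ sin λ, z = sin φ).
The central angle between the endpoints is δ = arccos(p₁·p₂) ≈ 2.338 rad (134.0°). The total great-circle distance is δ·R ≈ 2.338 × 3959 ≈ 9256 mi, so the target fraction is f = 5000/9256 ≈ 0.540.
Interpolate at f ≈ 0.540 with slerp weights a = sin((1−f)δ)/sin δ ≈ 1.222, b = sin(fδ)/sin δ ≈ 1.324.
p = a·p₁ + b·p₂ ≈ (-0.302, -0.146, 0.942); φ = arcsin(p_z) ≈ 70.41°, λ = atan2(p_y, p_x) ≈ -154.22°.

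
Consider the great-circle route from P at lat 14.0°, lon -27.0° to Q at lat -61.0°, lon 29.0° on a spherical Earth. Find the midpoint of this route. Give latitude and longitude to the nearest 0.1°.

Write both endpoints as unit vectors p₁, p₂ with components (cos φ cos λ, cos φ sin λ, sin φ).
The central angle between the endpoints is δ = arccos(p₁·p₂) ≈ 1.519 rad (87.1°).
Interpolate at f = 1/2 with slerp weights a = sin((1−f)δ)/sin δ ≈ 0.690, b = sin(fδ)/sin δ ≈ 0.690.
p = a·p₁ + b·p₂ ≈ (0.889, -0.142, -0.436); φ = arcsin(p_z) ≈ -25.87°, λ = atan2(p_y, p_x) ≈ -9.06°.

≈ lat -25.9°, lon -9.1°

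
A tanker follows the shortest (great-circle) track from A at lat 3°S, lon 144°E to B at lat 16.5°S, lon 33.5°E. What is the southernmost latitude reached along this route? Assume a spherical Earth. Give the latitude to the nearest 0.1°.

The great circle lies in the plane with unit normal n̂ = (p₁ × p₂)/|p₁ × p₂|.
Here n̂_z ≈ -0.947; the vertex latitude is φ_max = arccos|n̂_z| ≈ 18.8°.

≈ 18.8°S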